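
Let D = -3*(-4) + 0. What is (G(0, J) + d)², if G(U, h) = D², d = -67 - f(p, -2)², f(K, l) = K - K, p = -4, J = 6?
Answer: 5929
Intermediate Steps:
f(K, l) = 0
D = 12 (D = 12 + 0 = 12)
d = -67 (d = -67 - 1*0² = -67 - 1*0 = -67 + 0 = -67)
G(U, h) = 144 (G(U, h) = 12² = 144)
(G(0, J) + d)² = (144 - 67)² = 77² = 5929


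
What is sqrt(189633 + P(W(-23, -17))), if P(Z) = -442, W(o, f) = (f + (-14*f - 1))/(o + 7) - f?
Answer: sqrt(189191) ≈ 434.96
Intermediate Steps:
W(o, f) = -f + (-1 - 13*f)/(7 + o) (W(o, f) = (f + (-1 - 14*f))/(7 + o) - f = (-1 - 13*f)/(7 + o) - f = -f + (-1 - 13*f)/(7 + o))
sqrt(189633 + P(W(-23, -17))) = sqrt(189633 - 442) = sqrt(189191)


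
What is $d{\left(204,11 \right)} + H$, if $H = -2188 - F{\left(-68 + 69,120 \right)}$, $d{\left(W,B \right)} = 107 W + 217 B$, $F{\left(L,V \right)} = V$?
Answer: $21907$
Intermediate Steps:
$H = -2308$ ($H = -2188 - 120 = -2308$)
$d{\left(204,11 \right)} + H = \left(107 \cdot 204 + 217 \cdot 11\right) - 2308 = \left(21828 + 2387\right) - 2308 = 24215 - 2308 = 21907$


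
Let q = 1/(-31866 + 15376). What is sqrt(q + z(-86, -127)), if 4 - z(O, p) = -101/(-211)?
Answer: sqrt(42628995686010)/3479390 ≈ 1.8765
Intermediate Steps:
q = -1/16490 (q = 1/(-16490) = -1/16490 ≈ -6.0643e-5)
z(O, p) = 743/211 (z(O, p) = 4 - (-101)/(-211) = 4 - (-101)*(-1)/211 = 4 - 1*101/211 = 4 - 101/211 = 743/211)
sqrt(q + z(-86, -127)) = sqrt(-1/16490 + 743/211) = sqrt(12251859/3479390) = sqrt(42628995686010)/3479390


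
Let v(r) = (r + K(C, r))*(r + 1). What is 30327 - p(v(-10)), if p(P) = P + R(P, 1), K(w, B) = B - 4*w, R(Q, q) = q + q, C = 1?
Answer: 30109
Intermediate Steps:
R(Q, q) = 2*q
v(r) = (1 + r)*(-4 + 2*r) (v(r) = (r + (r - 4*1))*(r + 1) = (r + (r - 4))*(1 + r) = (r + (-4 + r))*(1 + r) = (-4 + 2*r)*(1 + r) = (1 + r)*(-4 + 2*r))
p(P) = 2 + P (p(P) = P + 2*1 = P + 2 = 2 + P)
30327 - p(v(-10)) = 30327 - (2 + (-4 - 2*(-10) + 2*(-10)²)) = 30327 - (2 + (-4 + 20 + 2*100)) = 30327 - (2 + (-4 + 20 + 200)) = 30327 - (2 + 216) = 30327 - 1*218 = 30327 - 218 = 30109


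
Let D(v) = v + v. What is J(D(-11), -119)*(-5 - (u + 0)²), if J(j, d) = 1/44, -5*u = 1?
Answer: -63/550 ≈ -0.11455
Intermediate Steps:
u = -⅕ (u = -⅕*1 = -⅕ ≈ -0.20000)
D(v) = 2*v
J(j, d) = 1/44
J(D(-11), -119)*(-5 - (u + 0)²) = (-5 - (-⅕ + 0)²)/44 = (-5 - (-⅕)²)/44 = (-5 - 1*1/25)/44 = (-5 - 1/25)/44 = (1/44)*(-126/25) = -63/550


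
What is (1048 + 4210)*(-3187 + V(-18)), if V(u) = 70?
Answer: -16389186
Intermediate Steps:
(1048 + 4210)*(-3187 + V(-18)) = (1048 + 4210)*(-3187 + 70) = 5258*(-3117) = -16389186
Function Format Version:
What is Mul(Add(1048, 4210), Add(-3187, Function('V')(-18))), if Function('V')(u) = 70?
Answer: -16389186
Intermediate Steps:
Mul(Add(1048, 4210), Add(-3187, Function('V')(-18))) = Mul(Add(1048, 4210), Add(-3187, 70)) = Mul(5258, -3117) = -16389186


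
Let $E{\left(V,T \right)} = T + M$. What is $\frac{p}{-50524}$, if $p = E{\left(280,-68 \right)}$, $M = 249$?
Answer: $- \frac{181}{50524} \approx -0.0035825$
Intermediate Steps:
$E{\left(V,T \right)} = 249 + T$ ($E{\left(V,T \right)} = T + 249 = 249 + T$)
$p = 181$ ($p = 249 - 68 = 181$)
$\frac{p}{-50524} = \frac{181}{-50524} = 181 \left(- \frac{1}{50524}\right) = - \frac{181}{50524}$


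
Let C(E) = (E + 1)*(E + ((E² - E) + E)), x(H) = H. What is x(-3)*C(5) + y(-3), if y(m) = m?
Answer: -543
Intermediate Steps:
C(E) = (1 + E)*(E + E²)
x(-3)*C(5) + y(-3) = -15*(1 + 5² + 2*5) - 3 = -15*(1 + 25 + 10) - 3 = -15*36 - 3 = -3*180 - 3 = -540 - 3 = -543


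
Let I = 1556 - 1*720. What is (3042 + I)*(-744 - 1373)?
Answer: -8209726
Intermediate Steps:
I = 836 (I = 1556 - 720 = 836)
(3042 + I)*(-744 - 1373) = (3042 + 836)*(-744 - 1373) = 3878*(-2117) = -8209726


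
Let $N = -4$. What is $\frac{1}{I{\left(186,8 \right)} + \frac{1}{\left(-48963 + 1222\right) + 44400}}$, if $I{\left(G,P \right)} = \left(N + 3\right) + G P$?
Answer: $\frac{3341}{4968066} \approx 0.00067249$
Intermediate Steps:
$I{\left(G,P \right)} = -1 + G P$ ($I{\left(G,P \right)} = \left(-4 + 3\right) + G P = -1 + G P$)
$\frac{1}{I{\left(186,8 \right)} + \frac{1}{\left(-48963 + 1222\right) + 44400}} = \frac{1}{\left(-1 + 186 \cdot 8\right) + \frac{1}{\left(-48963 + 1222\right) + 44400}} = \frac{1}{\left(-1 + 1488\right) + \frac{1}{-47741 + 44400}} = \frac{1}{1487 + \frac{1}{-3341}} = \frac{1}{1487 - \frac{1}{3341}} = \frac{1}{\frac{4968066}{3341}} = \frac{3341}{4968066}$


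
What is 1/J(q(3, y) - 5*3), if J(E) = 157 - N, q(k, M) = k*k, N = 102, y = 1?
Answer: 1/55 ≈ 0.018182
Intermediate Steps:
q(k, M) = k**2
J(E) = 55 (J(E) = 157 - 1*102 = 157 - 102 = 55)
1/J(q(3, y) - 5*3) = 1/55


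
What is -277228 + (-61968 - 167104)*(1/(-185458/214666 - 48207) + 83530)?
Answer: -24752094054062400776/1293573665 ≈ -1.9135e+10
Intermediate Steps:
-277228 + (-61968 - 167104)*(1/(-185458/214666 - 48207) + 83530) = -277228 - 229072*(1/(-185458*1/214666 - 48207) + 83530) = -277228 - 229072*(1/(-92729/107333 - 48207) + 83530) = -277228 - 229072*(1/(-5174294660/107333) + 83530) = -277228 - 229072*(-107333/5174294660 + 83530) = -277228 - 229072*432208832842467/5174294660 = -277228 - 24751735439222400156/1293573665 = -24752094054062400776/1293573665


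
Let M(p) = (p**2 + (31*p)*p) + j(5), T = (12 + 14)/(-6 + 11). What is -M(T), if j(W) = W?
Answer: -21757/25 ≈ -870.28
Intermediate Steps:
T = 26/5 ≈ 5.2000
M(p) = 5 + 32*p**2 (M(p) = (p**2 + (31*p)*p) + 5 = (p**2 + 31*p**2) + 5 = 32*p**2 + 5 = 5 + 32*p**2)
-M(T) = -(5 + 32*(26/5)**2) = -(5 + 32*(676/25)) = -(5 + 21632/25) = -1*21757/25 = -21757/25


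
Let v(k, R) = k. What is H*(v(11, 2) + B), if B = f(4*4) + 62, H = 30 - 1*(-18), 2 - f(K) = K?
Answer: 2832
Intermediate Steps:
f(K) = 2 - K
H = 48 (H = 30 + 18 = 48)
B = 48 (B = (2 - 4*4) + 62 = (2 - 1*16) + 62 = (2 - 16) + 62 = -14 + 62 = 48)
H*(v(11, 2) + B) = 48*(11 + 48) = 48*59 = 2832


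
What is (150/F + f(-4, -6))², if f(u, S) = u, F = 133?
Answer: 145924/17689 ≈ 8.2494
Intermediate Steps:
(150/F + f(-4, -6))² = (150/133 - 4)² = (-382/133)² = 145924/17689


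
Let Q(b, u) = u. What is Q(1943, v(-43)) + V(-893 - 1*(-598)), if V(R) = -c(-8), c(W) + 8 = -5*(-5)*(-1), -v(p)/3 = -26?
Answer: 111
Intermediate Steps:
v(p) = 78 (v(p) = -3*(-26) = 78)
c(W) = -33 (c(W) = -8 - 5*(-5)*(-1) = -8 + 25*(-1) = -8 - 25 = -33)
V(R) = 33 (V(R) = -1*(-33) = 33)
Q(1943, v(-43)) + V(-893 - 1*(-598)) = 78 + 33 = 111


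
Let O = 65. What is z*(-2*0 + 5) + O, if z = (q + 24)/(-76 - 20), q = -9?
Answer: 2055/32 ≈ 64.219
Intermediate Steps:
z = -5/32 (z = (-9 + 24)/(-76 - 20) = 15/(-96) = 15*(-1/96) = -5/32 ≈ -0.15625)
z*(-2*0 + 5) + O = -5*(-2*0 + 5)/32 + 65 = -5*(0 + 5)/32 + 65 = -5/32*5 + 65 = -25/32 + 65 = 2055/32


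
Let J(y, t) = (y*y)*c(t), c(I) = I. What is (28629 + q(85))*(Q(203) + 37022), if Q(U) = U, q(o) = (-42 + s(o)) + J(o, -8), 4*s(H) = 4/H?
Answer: -18486709280/17 ≈ -1.0875e+9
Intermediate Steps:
s(H) = 1/H (s(H) = (4/H)/4 = 1/H)
J(y, t) = t*y² (J(y, t) = (y*y)*t = y²*t = t*y²)
q(o) = -42 + 1/o - 8*o² (q(o) = (-42 + 1/o) - 8*o² = -42 + 1/o - 8*o²)
(28629 + q(85))*(Q(203) + 37022) = (28629 + (-42 + 1/85 - 8*85²))*(203 + 37022) = (28629 + (-42 + 1/85 - 8*7225))*37225 = (28629 + (-42 + 1/85 - 57800))*37225 = (28629 - 4916569/85)*37225 = -2483104/85*37225 = -18486709280/17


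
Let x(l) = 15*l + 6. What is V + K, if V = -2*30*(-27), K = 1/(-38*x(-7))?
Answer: 6094441/3762 ≈ 1620.0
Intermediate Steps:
x(l) = 6 + 15*l
K = 1/3762 (K = 1/(-38*(6 + 15*(-7))) = 1/(-38*(6 - 105)) = 1/(-38*(-99)) = 1/3762 ≈ 0.00026582)
V = 1620 (V = -60*(-27) = 1620)
V + K = 1620 + 1/3762 = 6094441/3762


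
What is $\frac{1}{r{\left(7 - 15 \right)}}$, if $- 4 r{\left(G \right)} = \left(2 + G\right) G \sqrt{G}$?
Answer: $\frac{i \sqrt{2}}{48} \approx 0.029463 i$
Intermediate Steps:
$r{\left(G \right)} = - \frac{G^{\frac{3}{2}} \left(2 + G\right)}{4}$ ($r{\left(G \right)} = - \frac{\left(2 + G\right) G \sqrt{G}}{4} = - \frac{G \left(2 + G\right) \sqrt{G}}{4} = - \frac{G^{\frac{3}{2}} \left(2 + G\right)}{4}$)
$\frac{1}{r{\left(7 - 15 \right)}} = \frac{1}{\frac{1}{4} \left(7 - 15\right)^{\frac{3}{2}} \left(-2 - \left(7 - 15\right)\right)} = \frac{1}{\frac{1}{4} \left(-8\right)^{\frac{3}{2}} \left(-2 - -8\right)} = \frac{1}{\frac{1}{4} \left(- 16 i \sqrt{2}\right) \left(-2 + 8\right)} = \frac{1}{\frac{1}{4} \left(- 16 i \sqrt{2}\right) 6} = \frac{1}{\left(-24\right) i \sqrt{2}} = \frac{i \sqrt{2}}{48}$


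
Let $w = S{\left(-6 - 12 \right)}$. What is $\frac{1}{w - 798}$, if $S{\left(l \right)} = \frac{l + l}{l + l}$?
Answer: $- \frac{1}{797} \approx -0.0012547$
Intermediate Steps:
$S{\left(l \right)} = 1$ ($S{\left(l \right)} = \frac{2 l}{2 l} = 2 l \frac{1}{2 l} = 1$)
$w = 1$
$\frac{1}{w - 798} = \frac{1}{1 - 798} = \frac{1}{-797} = - \frac{1}{797}$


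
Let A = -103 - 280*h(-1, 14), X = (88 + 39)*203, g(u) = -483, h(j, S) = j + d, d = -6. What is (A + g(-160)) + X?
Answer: 27155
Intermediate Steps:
h(j, S) = -6 + j (h(j, S) = j - 6 = -6 + j)
X = 25781 (X = 127*203 = 25781)
A = 1857 (A = -103 - 280*(-6 - 1) = -103 - 280*(-7) = -103 + 1960 = 1857)
(A + g(-160)) + X = (1857 - 483) + 25781 = 1374 + 25781 = 27155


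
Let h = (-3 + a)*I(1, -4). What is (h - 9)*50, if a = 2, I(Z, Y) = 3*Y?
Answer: 150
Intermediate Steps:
h = 12 (h = (-3 + 2)*(3*(-4)) = -1*(-12) = 12)
(h - 9)*50 = (12 - 9)*50 = 3*50 = 150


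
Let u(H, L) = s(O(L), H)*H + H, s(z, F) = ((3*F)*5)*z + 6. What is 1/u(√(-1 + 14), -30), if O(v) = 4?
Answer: 60/46751 - 7*√13/607763 ≈ 0.0012419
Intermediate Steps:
s(z, F) = 6 + 15*F*z (s(z, F) = (15*F)*z + 6 = 15*F*z + 6 = 6 + 15*F*z)
u(H, L) = H + H*(6 + 60*H) (u(H, L) = (6 + 15*H*4)*H + H = (6 + 60*H)*H + H = H*(6 + 60*H) + H = H + H*(6 + 60*H))
1/u(√(-1 + 14), -30) = 1/(√(-1 + 14)*(7 + 60*√(-1 + 14))) = 1/(√13*(7 + 60*√13)) = √13/(13*(7 + 60*√13))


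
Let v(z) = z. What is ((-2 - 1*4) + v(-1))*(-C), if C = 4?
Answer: 28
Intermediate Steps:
((-2 - 1*4) + v(-1))*(-C) = ((-2 - 1*4) - 1)*(-1*4) = ((-2 - 4) - 1)*(-4) = (-6 - 1)*(-4) = -7*(-4) = 28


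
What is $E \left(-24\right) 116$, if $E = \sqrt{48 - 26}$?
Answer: $- 2784 \sqrt{22} \approx -13058.0$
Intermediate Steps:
$E = \sqrt{22} \approx 4.6904$
$E \left(-24\right) 116 = \sqrt{22} \left(-24\right) 116 = - 24 \sqrt{22} \cdot 116 = - 2784 \sqrt{22}$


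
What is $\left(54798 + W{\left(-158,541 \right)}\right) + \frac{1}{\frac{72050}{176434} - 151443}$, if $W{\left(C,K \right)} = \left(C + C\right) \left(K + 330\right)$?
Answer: $- \frac{2945010040672645}{13359811106} \approx -2.2044 \cdot 10^{5}$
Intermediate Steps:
$W{\left(C,K \right)} = 2 C \left(330 + K\right)$
$\left(54798 + W{\left(-158,541 \right)}\right) + \frac{1}{\frac{72050}{176434} - 151443} = \left(54798 + 2 \left(-158\right) \left(330 + 541\right)\right) + \frac{1}{\frac{72050}{176434} - 151443} = \left(54798 + 2 \left(-158\right) 871\right) + \frac{1}{72050 \cdot \frac{1}{176434} - 151443} = \left(54798 - 275236\right) + \frac{1}{\frac{36025}{88217} - 151443} = -220438 + \frac{1}{- \frac{13359811106}{88217}} = -220438 - \frac{88217}{13359811106} = - \frac{2945010040672645}{13359811106}$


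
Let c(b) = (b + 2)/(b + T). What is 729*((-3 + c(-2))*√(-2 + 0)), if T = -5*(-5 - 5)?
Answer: -2187*I*√2 ≈ -3092.9*I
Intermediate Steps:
T = 50 (T = -5*(-10) = 50)
c(b) = (2 + b)/(50 + b) (c(b) = (b + 2)/(b + 50) = (2 + b)/(50 + b))
729*((-3 + c(-2))*√(-2 + 0)) = 729*((-3 + (2 - 2)/(50 - 2))*√(-2 + 0)) = 729*((-3 + 0/48)*√(-2)) = 729*((-3 + (1/48)*0)*(I*√2)) = 729*((-3 + 0)*(I*√2)) = 729*(-3*I*√2) = -2187*I*√2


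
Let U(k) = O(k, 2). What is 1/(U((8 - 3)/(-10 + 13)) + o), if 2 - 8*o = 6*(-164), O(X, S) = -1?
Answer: 4/489 ≈ 0.0081800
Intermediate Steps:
U(k) = -1
o = 493/4 (o = ¼ - 3*(-164)/4 = ¼ - ⅛*(-984) = ¼ + 123 = 493/4 ≈ 123.25)
1/(U((8 - 3)/(-10 + 13)) + o) = 1/(-1 + 493/4) = 1/(489/4) = 4/489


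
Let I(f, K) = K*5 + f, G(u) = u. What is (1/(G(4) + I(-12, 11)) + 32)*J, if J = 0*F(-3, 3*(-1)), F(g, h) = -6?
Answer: 0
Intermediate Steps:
I(f, K) = f + 5*K (I(f, K) = 5*K + f = f + 5*K)
J = 0 (J = 0*(-6) = 0)
(1/(G(4) + I(-12, 11)) + 32)*J = (1/(4 + (-12 + 5*11)) + 32)*0 = (1/(4 + (-12 + 55)) + 32)*0 = (1/(4 + 43) + 32)*0 = (1/47 + 32)*0 = (1505/47)*0 = 0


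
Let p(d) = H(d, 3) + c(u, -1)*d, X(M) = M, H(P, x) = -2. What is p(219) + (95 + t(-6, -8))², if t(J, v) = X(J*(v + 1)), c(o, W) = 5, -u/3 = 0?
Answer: 19862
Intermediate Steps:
u = 0 (u = -3*0 = 0)
t(J, v) = J*(1 + v) (t(J, v) = J*(v + 1) = J*(1 + v))
p(d) = -2 + 5*d
p(219) + (95 + t(-6, -8))² = (-2 + 5*219) + (95 - 6*(1 - 8))² = (-2 + 1095) + (95 - 6*(-7))² = 1093 + (95 + 42)² = 1093 + 137² = 1093 + 18769 = 19862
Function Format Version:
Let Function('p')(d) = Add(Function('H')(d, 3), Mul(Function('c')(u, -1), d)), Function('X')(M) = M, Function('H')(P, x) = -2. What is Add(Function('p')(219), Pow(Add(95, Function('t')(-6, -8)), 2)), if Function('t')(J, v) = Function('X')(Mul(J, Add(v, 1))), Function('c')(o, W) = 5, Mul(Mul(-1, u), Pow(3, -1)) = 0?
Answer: 19862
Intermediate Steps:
u = 0 (u = Mul(-3, 0) = 0)
Function('t')(J, v) = Mul(J, Add(1, v)) (Function('t')(J, v) = Mul(J, Add(v, 1)) = Mul(J, Add(1, v)))
Function('p')(d) = Add(-2, Mul(5, d))
Add(Function('p')(219), Pow(Add(95, Function('t')(-6, -8)), 2)) = Add(Add(-2, Mul(5, 219)), Pow(Add(95, Mul(-6, Add(1, -8))), 2)) = Add(Add(-2, 1095), Pow(Add(95, Mul(-6, -7)), 2)) = Add(1093, Pow(Add(95, 42), 2)) = Add(1093, Pow(137, 2)) = Add(1093, 18769) = 19862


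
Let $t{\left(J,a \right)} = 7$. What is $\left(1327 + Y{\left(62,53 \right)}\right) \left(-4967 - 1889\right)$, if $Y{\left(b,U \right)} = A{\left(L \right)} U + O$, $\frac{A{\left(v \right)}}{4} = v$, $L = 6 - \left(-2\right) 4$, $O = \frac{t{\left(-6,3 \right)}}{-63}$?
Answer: $- \frac{265011824}{9} \approx -2.9446 \cdot 10^{7}$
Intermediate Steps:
$O = - \frac{1}{9}$ ($O = \frac{7}{-63} = 7 \left(- \frac{1}{63}\right) = - \frac{1}{9} \approx -0.11111$)
$L = 14$ ($L = 6 - -8 = 6 + 8 = 14$)
$A{\left(v \right)} = 4 v$
$Y{\left(b,U \right)} = - \frac{1}{9} + 56 U$ ($Y{\left(b,U \right)} = 4 \cdot 14 U - \frac{1}{9} = 56 U - \frac{1}{9} = - \frac{1}{9} + 56 U$)
$\left(1327 + Y{\left(62,53 \right)}\right) \left(-4967 - 1889\right) = \left(1327 + \left(- \frac{1}{9} + 56 \cdot 53\right)\right) \left(-4967 - 1889\right) = \left(1327 + \left(- \frac{1}{9} + 2968\right)\right) \left(-6856\right) = \left(1327 + \frac{26711}{9}\right) \left(-6856\right) = \frac{38654}{9} \left(-6856\right) = - \frac{265011824}{9}$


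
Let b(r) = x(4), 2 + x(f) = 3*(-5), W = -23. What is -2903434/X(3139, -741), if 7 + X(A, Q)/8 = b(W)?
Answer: 1451717/96 ≈ 15122.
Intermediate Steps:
x(f) = -17 (x(f) = -2 + 3*(-5) = -2 - 15 = -17)
b(r) = -17
X(A, Q) = -192 (X(A, Q) = -56 + 8*(-17) = -56 - 136 = -192)
-2903434/X(3139, -741) = -2903434/(-192) = -2903434*(-1/192) = 1451717/96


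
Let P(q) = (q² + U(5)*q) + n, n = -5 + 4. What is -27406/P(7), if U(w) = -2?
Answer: -13703/17 ≈ -806.06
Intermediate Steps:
n = -1
P(q) = -1 + q² - 2*q (P(q) = (q² - 2*q) - 1 = -1 + q² - 2*q)
-27406/P(7) = -27406/(-1 + 7² - 2*7) = -27406/(-1 + 49 - 14) = -27406/34 = -142*193/34 = -13703/17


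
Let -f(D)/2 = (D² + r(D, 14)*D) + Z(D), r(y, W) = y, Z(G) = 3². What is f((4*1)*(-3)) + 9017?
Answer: 8423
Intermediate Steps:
Z(G) = 9
f(D) = -18 - 4*D² (f(D) = -2*((D² + D*D) + 9) = -2*((D² + D²) + 9) = -2*(2*D² + 9) = -2*(9 + 2*D²) = -18 - 4*D²)
f((4*1)*(-3)) + 9017 = (-18 - 4*((4*1)*(-3))²) + 9017 = (-18 - 4*(4*(-3))²) + 9017 = (-18 - 4*(-12)²) + 9017 = (-18 - 4*144) + 9017 = (-18 - 576) + 9017 = -594 + 9017 = 8423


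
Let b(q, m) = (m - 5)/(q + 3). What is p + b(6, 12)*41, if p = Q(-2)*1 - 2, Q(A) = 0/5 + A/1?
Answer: 251/9 ≈ 27.889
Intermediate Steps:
b(q, m) = (-5 + m)/(3 + q)
Q(A) = A (Q(A) = 0*(⅕) + A*1 = 0 + A = A)
p = -4 (p = -2*1 - 2 = -2 - 2 = -4)
p + b(6, 12)*41 = -4 + ((-5 + 12)/(3 + 6))*41 = -4 + (7/9)*41 = -4 + 287/9 = 251/9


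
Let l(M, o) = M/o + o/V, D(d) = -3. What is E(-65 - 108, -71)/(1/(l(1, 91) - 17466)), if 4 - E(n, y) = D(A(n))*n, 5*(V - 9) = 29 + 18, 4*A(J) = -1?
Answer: 75284685325/8372 ≈ 8.9924e+6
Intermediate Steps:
A(J) = -¼ (A(J) = (¼)*(-1) = -¼)
V = 92/5 (V = 9 + (29 + 18)/5 = 9 + (⅕)*47 = 9 + 47/5 = 92/5 ≈ 18.400)
l(M, o) = 5*o/92 + M/o (l(M, o) = M/o + o/(92/5) = M/o + o*(5/92) = M/o + 5*o/92 = 5*o/92 + M/o)
E(n, y) = 4 + 3*n (E(n, y) = 4 - (-3)*n = 4 + 3*n)
E(-65 - 108, -71)/(1/(l(1, 91) - 17466)) = (4 + 3*(-65 - 108))/(1/(((5/92)*91 + 1/91) - 17466)) = (4 + 3*(-173))/(1/((455/92 + 1*(1/91)) - 17466)) = (4 - 519)/(1/((455/92 + 1/91) - 17466)) = -515/(1/(41497/8372 - 17466)) = -515/(1/(-146183855/8372)) = -515/(-8372/146183855) = -515*(-146183855/8372) = 75284685325/8372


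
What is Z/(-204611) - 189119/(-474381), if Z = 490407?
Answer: -193943935358/97063570791 ≈ -1.9981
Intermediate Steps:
Z/(-204611) - 189119/(-474381) = 490407/(-204611) - 189119/(-474381) = 490407*(-1/204611) - 189119*(-1/474381) = -490407/204611 + 189119/474381 = -193943935358/97063570791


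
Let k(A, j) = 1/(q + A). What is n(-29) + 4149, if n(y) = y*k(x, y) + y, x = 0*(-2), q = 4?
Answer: 16451/4 ≈ 4112.8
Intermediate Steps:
x = 0
k(A, j) = 1/(4 + A)
n(y) = 5*y/4 (n(y) = y/(4 + 0) + y = y/4 + y = 5*y/4)
n(-29) + 4149 = (5/4)*(-29) + 4149 = -145/4 + 4149 = 16451/4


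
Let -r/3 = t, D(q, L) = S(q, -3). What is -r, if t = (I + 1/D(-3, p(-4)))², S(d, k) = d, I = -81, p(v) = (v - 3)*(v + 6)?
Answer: 59536/3 ≈ 19845.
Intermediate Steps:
p(v) = (-3 + v)*(6 + v)
D(q, L) = q
t = 59536/9 (t = (-81 + 1/(-3))² = (-81 - ⅓)² = (-244/3)² = 59536/9 ≈ 6615.1)
r = -59536/3 (r = -3*59536/9 = -59536/3 ≈ -19845.)
-r = -1*(-59536/3) = 59536/3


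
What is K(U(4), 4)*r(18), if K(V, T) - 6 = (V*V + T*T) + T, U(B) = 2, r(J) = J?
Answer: 540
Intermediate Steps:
K(V, T) = 6 + T + T² + V² (K(V, T) = 6 + ((V*V + T*T) + T) = 6 + ((V² + T²) + T) = 6 + ((T² + V²) + T) = 6 + (T + T² + V²) = 6 + T + T² + V²)
K(U(4), 4)*r(18) = (6 + 4 + 4² + 2²)*18 = (6 + 4 + 16 + 4)*18 = 30*18 = 540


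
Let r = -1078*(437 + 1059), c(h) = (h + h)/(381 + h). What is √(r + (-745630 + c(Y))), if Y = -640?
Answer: I*√158197998238/259 ≈ 1535.7*I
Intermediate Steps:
c(h) = 2*h/(381 + h) (c(h) = (2*h)/(381 + h) = 2*h/(381 + h))
r = -1612688 (r = -1078*1496 = -1612688)
√(r + (-745630 + c(Y))) = √(-1612688 + (-745630 + 2*(-640)/(381 - 640))) = √(-1612688 + (-745630 + 2*(-640)/(-259))) = √(-1612688 + (-745630 + 2*(-640)*(-1/259))) = √(-1612688 + (-745630 + 1280/259)) = √(-1612688 - 193116890/259) = √(-610803082/259) = I*√158197998238/259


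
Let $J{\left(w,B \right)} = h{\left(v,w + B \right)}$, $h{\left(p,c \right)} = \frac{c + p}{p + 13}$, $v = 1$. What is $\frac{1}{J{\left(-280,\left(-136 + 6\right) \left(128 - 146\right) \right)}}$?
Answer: $\frac{14}{2061} \approx 0.0067928$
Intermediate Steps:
$h{\left(p,c \right)} = \frac{c + p}{13 + p}$
$J{\left(w,B \right)} = \frac{1}{14} + \frac{B}{14} + \frac{w}{14}$ ($J{\left(w,B \right)} = \frac{\left(w + B\right) + 1}{13 + 1} = \frac{\left(B + w\right) + 1}{14} = \frac{1 + B + w}{14} = \frac{1}{14} + \frac{B}{14} + \frac{w}{14}$)
$\frac{1}{J{\left(-280,\left(-136 + 6\right) \left(128 - 146\right) \right)}} = \frac{1}{\frac{1}{14} + \frac{\left(-136 + 6\right) \left(128 - 146\right)}{14} + \frac{1}{14} \left(-280\right)} = \frac{1}{\frac{1}{14} + \frac{\left(-130\right) \left(-18\right)}{14} - 20} = \frac{1}{\frac{1}{14} + \frac{1}{14} \cdot 2340 - 20} = \frac{1}{\frac{1}{14} + \frac{1170}{7} - 20} = \frac{1}{\frac{2061}{14}} = \frac{14}{2061}$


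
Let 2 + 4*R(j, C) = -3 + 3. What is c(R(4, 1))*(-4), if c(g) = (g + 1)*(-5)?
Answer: 10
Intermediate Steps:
R(j, C) = -1/2 (R(j, C) = -1/2 + (-3 + 3)/4 = -1/2 + (1/4)*0 = -1/2 + 0 = -1/2)
c(g) = -5 - 5*g (c(g) = (1 + g)*(-5) = -5 - 5*g)
c(R(4, 1))*(-4) = (-5 - 5*(-1/2))*(-4) = (-5 + 5/2)*(-4) = -5/2*(-4) = 10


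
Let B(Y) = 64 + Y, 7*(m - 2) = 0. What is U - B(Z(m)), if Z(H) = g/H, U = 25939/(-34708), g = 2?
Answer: -2281959/34708 ≈ -65.747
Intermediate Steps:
m = 2 (m = 2 + (⅐)*0 = 2 + 0 = 2)
U = -25939/34708 (U = 25939*(-1/34708) = -25939/34708 ≈ -0.74735)
Z(H) = 2/H
U - B(Z(m)) = -25939/34708 - (64 + 2/2) = -25939/34708 - (64 + 2*(½)) = -25939/34708 - (64 + 1) = -25939/34708 - 1*65 = -25939/34708 - 65 = -2281959/34708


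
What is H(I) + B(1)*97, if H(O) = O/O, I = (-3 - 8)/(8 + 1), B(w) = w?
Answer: 98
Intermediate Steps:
I = -11/9 ≈ -1.2222
H(O) = 1
H(I) + B(1)*97 = 1 + 1*97 = 1 + 97 = 98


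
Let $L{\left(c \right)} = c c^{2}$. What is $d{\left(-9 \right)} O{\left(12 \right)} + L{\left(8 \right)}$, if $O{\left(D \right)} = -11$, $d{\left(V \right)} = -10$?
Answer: $622$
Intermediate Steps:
$L{\left(c \right)} = c^{3}$
$d{\left(-9 \right)} O{\left(12 \right)} + L{\left(8 \right)} = \left(-10\right) \left(-11\right) + 8^{3} = 110 + 512 = 622$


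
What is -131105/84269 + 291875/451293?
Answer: -34570754390/38030009817 ≈ -0.90904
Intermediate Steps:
-131105/84269 + 291875/451293 = -34570754390/38030009817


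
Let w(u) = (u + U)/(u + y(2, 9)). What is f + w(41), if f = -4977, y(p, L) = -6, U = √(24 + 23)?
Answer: -174154/35 + √47/35 ≈ -4975.6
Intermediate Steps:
U = √47 ≈ 6.8557
w(u) = (u + √47)/(-6 + u) (w(u) = (u + √47)/(u - 6) = (u + √47)/(-6 + u))
f + w(41) = -4977 + (41 + √47)/(-6 + 41) = -4977 + (41 + √47)/35 = -4977 + (41/35 + √47/35) = -174154/35 + √47/35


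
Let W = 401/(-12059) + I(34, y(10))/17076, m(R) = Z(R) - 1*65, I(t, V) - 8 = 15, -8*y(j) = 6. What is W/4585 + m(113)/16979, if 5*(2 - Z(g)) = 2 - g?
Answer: -38632500083413/16030567222863060 ≈ -0.0024099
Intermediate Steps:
Z(g) = 8/5 + g/5 (Z(g) = 2 - (2 - g)/5 = 2 + (-⅖ + g/5) = 8/5 + g/5)
y(j) = -¾ (y(j) = -⅛*6 = -¾)
I(t, V) = 23 (I(t, V) = 8 + 15 = 23)
m(R) = -317/5 + R/5 (m(R) = (8/5 + R/5) - 1*65 = (8/5 + R/5) - 65 = -317/5 + R/5)
W = -6570119/205919484 (W = 401/(-12059) + 23/17076 = 401*(-1/12059) + 23*(1/17076) = -401/12059 + 23/17076 = -6570119/205919484 ≈ -0.031906)
W/4585 + m(113)/16979 = -6570119/205919484/4585 + (-317/5 + (⅕)*113)/16979 = -6570119/205919484*1/4585 + (-317/5 + 113/5)*(1/16979) = -6570119/944140834140 - 204/5*1/16979 = -6570119/944140834140 - 204/84895 = -38632500083413/16030567222863060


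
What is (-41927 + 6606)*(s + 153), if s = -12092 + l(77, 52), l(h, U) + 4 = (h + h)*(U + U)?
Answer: -143862433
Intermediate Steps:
l(h, U) = -4 + 4*U*h (l(h, U) = -4 + (h + h)*(U + U) = -4 + (2*h)*(2*U) = -4 + 4*U*h)
s = 3920 (s = -12092 + (-4 + 4*52*77) = -12092 + (-4 + 16016) = -12092 + 16012 = 3920)
(-41927 + 6606)*(s + 153) = (-41927 + 6606)*(3920 + 153) = -35321*4073 = -143862433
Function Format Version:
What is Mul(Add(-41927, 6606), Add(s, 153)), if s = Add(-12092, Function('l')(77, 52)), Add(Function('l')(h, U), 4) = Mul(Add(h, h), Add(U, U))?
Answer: -143862433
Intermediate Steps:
Function('l')(h, U) = Add(-4, Mul(4, U, h)) (Function('l')(h, U) = Add(-4, Mul(Add(h, h), Add(U, U))) = Add(-4, Mul(Mul(2, h), Mul(2, U))) = Add(-4, Mul(4, U, h)))
s = 3920 (s = Add(-12092, Add(-4, Mul(4, 52, 77))) = Add(-12092, Add(-4, 16016)) = Add(-12092, 16012) = 3920)
Mul(Add(-41927, 6606), Add(s, 153)) = Mul(Add(-41927, 6606), Add(3920, 153)) = Mul(-35321, 4073) = -143862433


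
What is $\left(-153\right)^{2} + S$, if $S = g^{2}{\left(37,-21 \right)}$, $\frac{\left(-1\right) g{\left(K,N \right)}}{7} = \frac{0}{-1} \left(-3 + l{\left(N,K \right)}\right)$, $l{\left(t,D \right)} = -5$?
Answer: $23409$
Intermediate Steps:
$g{\left(K,N \right)} = 0$ ($g{\left(K,N \right)} = - 7 \frac{0}{-1} \left(-3 - 5\right) = - 7 \cdot 0 \left(-1\right) \left(-8\right) = - 7 \cdot 0 \left(-8\right) = \left(-7\right) 0 = 0$)
$S = 0$ ($S = 0^{2} = 0$)
$\left(-153\right)^{2} + S = \left(-153\right)^{2} + 0 = 23409 + 0 = 23409$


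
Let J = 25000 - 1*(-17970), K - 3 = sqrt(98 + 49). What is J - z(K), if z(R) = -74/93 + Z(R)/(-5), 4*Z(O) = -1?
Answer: 79925587/1860 ≈ 42971.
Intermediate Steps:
K = 3 + 7*sqrt(3) (K = 3 + sqrt(98 + 49) = 3 + sqrt(147) = 3 + 7*sqrt(3) ≈ 15.124)
J = 42970 (J = 25000 + 17970 = 42970)
Z(O) = -1/4 (Z(O) = (1/4)*(-1) = -1/4)
z(R) = -1387/1860 (z(R) = -74/93 - 1/4/(-5) = -74*1/93 - 1/4*(-1/5) = -74/93 + 1/20 = -1387/1860)
J - z(K) = 42970 - 1*(-1387/1860) = 42970 + 1387/1860 = 79925587/1860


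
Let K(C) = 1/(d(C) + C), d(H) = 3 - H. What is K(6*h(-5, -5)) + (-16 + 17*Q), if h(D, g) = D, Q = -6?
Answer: -353/3 ≈ -117.67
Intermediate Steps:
K(C) = ⅓ (K(C) = 1/((3 - C) + C) = 1/3 = ⅓)
K(6*h(-5, -5)) + (-16 + 17*Q) = ⅓ + (-16 + 17*(-6)) = ⅓ + (-16 - 102) = ⅓ - 118 = -353/3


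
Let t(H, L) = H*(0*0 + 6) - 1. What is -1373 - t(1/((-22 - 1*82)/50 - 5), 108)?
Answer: -80898/59 ≈ -1371.2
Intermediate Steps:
t(H, L) = -1 + 6*H (t(H, L) = H*(0 + 6) - 1 = H*6 - 1 = 6*H - 1 = -1 + 6*H)
-1373 - t(1/((-22 - 1*82)/50 - 5), 108) = -1373 - (-1 + 6/((-22 - 1*82)/50 - 5)) = -1373 - (-1 + 6/((-22 - 82)*(1/50) - 5)) = -1373 - (-1 + 6/(-104*1/50 - 5)) = -1373 - (-1 + 6/(-52/25 - 5)) = -1373 - (-1 + 6/(-177/25)) = -1373 - (-1 + 6*(-25/177)) = -1373 - (-1 - 50/59) = -1373 - 1*(-109/59) = -1373 + 109/59 = -80898/59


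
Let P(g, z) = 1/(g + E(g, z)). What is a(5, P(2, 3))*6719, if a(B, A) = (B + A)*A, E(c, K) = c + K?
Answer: 241884/49 ≈ 4936.4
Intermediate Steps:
E(c, K) = K + c
P(g, z) = 1/(z + 2*g) (P(g, z) = 1/(g + (z + g)) = 1/(g + (g + z)) = 1/(z + 2*g))
a(B, A) = A*(A + B) (a(B, A) = (A + B)*A = A*(A + B))
a(5, P(2, 3))*6719 = ((1/(3 + 2*2) + 5)/(3 + 2*2))*6719 = ((1/(3 + 4) + 5)/(3 + 4))*6719 = ((1/7 + 5)/7)*6719 = ((1/7)*(36/7))*6719 = (36/49)*6719 = 241884/49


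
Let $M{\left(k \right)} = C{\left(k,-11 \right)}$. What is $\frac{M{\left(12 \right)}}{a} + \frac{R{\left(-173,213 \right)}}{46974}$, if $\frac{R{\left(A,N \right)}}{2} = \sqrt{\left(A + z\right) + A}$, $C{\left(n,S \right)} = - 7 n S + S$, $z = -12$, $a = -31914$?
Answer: $- \frac{913}{31914} + \frac{i \sqrt{358}}{23487} \approx -0.028608 + 0.00080559 i$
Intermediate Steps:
$C{\left(n,S \right)} = S - 7 S n$ ($C{\left(n,S \right)} = - 7 S n + S = S - 7 S n$)
$M{\left(k \right)} = -11 + 77 k$ ($M{\left(k \right)} = - 11 \left(1 - 7 k\right) = -11 + 77 k$)
$R{\left(A,N \right)} = 2 \sqrt{-12 + 2 A}$ ($R{\left(A,N \right)} = 2 \sqrt{\left(A - 12\right) + A} = 2 \sqrt{\left(-12 + A\right) + A} = 2 \sqrt{-12 + 2 A}$)
$\frac{M{\left(12 \right)}}{a} + \frac{R{\left(-173,213 \right)}}{46974} = \frac{-11 + 77 \cdot 12}{-31914} + \frac{2 \sqrt{-12 + 2 \left(-173\right)}}{46974} = \left(-11 + 924\right) \left(- \frac{1}{31914}\right) + 2 \sqrt{-12 - 346} \cdot \frac{1}{46974} = 913 \left(- \frac{1}{31914}\right) + 2 \sqrt{-358} \cdot \frac{1}{46974} = - \frac{913}{31914} + 2 i \sqrt{358} \cdot \frac{1}{46974} = - \frac{913}{31914} + \frac{i \sqrt{358}}{23487}$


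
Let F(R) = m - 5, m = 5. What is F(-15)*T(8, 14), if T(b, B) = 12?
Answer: 0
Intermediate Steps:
F(R) = 0 (F(R) = 5 - 5 = 0)
F(-15)*T(8, 14) = 0*12 = 0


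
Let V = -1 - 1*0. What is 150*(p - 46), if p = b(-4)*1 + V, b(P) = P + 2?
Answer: -7350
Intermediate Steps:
b(P) = 2 + P
V = -1 (V = -1 + 0 = -1)
p = -3 (p = (2 - 4)*1 - 1 = -2*1 - 1 = -2 - 1 = -3)
150*(p - 46) = 150*(-3 - 46) = 150*(-49) = -7350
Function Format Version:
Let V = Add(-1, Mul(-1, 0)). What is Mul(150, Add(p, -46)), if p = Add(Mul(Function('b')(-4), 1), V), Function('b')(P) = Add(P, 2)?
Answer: -7350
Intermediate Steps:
Function('b')(P) = Add(2, P)
V = -1 (V = Add(-1, 0) = -1)
p = -3 (p = Add(Mul(Add(2, -4), 1), -1) = Add(Mul(-2, 1), -1) = Add(-2, -1) = -3)
Mul(150, Add(p, -46)) = Mul(150, Add(-3, -46)) = Mul(150, -49) = -7350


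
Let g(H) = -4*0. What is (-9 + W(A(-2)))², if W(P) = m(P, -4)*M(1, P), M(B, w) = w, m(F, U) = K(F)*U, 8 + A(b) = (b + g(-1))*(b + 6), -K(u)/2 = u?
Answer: 4157521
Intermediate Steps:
g(H) = 0
K(u) = -2*u
A(b) = -8 + b*(6 + b) (A(b) = -8 + (b + 0)*(b + 6) = -8 + b*(6 + b))
m(F, U) = -2*F*U (m(F, U) = (-2*F)*U = -2*F*U)
W(P) = 8*P² (W(P) = (-2*P*(-4))*P = (8*P)*P = 8*P²)
(-9 + W(A(-2)))² = (-9 + 8*(-8 + (-2)² + 6*(-2))²)² = (-9 + 8*(-8 + 4 - 12)²)² = (-9 + 8*(-16)²)² = (-9 + 8*256)² = (-9 + 2048)² = 2039² = 4157521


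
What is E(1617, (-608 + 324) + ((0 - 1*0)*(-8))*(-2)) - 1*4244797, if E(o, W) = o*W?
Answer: -4704025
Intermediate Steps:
E(o, W) = W*o
E(1617, (-608 + 324) + ((0 - 1*0)*(-8))*(-2)) - 1*4244797 = ((-608 + 324) + ((0 - 1*0)*(-8))*(-2))*1617 - 1*4244797 = (-284 + ((0 + 0)*(-8))*(-2))*1617 - 4244797 = (-284 + (0*(-8))*(-2))*1617 - 4244797 = (-284 + 0*(-2))*1617 - 4244797 = (-284 + 0)*1617 - 4244797 = -284*1617 - 4244797 = -459228 - 4244797 = -4704025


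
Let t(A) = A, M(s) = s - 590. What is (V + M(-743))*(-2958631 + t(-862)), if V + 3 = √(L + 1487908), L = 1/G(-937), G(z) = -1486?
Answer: 3953882648 - 8878479*√365065832498/1486 ≈ 3.4390e+8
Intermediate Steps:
M(s) = -590 + s
L = -1/1486 (L = 1/(-1486) = -1/1486 ≈ -0.00067295)
V = -3 + 3*√365065832498/1486 (V = -3 + √(-1/1486 + 1487908) = -3 + √(2211031287/1486) = -3 + 3*√365065832498/1486 ≈ 1216.8)
(V + M(-743))*(-2958631 + t(-862)) = ((-3 + 3*√365065832498/1486) + (-590 - 743))*(-2958631 - 862) = ((-3 + 3*√365065832498/1486) - 1333)*(-2959493) = (-1336 + 3*√365065832498/1486)*(-2959493) = 3953882648 - 8878479*√365065832498/1486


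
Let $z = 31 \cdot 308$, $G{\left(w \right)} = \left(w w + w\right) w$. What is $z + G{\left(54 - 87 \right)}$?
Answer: $-25300$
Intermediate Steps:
$G{\left(w \right)} = w \left(w + w^{2}\right)$ ($G{\left(w \right)} = \left(w^{2} + w\right) w = \left(w + w^{2}\right) w = w \left(w + w^{2}\right)$)
$z = 9548$
$z + G{\left(54 - 87 \right)} = 9548 + \left(54 - 87\right)^{2} \left(1 + \left(54 - 87\right)\right) = 9548 + \left(-33\right)^{2} \left(1 - 33\right) = 9548 + 1089 \left(-32\right) = 9548 - 34848 = -25300$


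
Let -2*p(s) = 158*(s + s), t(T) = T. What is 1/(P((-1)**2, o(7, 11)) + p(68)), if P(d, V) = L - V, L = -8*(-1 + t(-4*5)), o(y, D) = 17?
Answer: -1/10593 ≈ -9.4402e-5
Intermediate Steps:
p(s) = -158*s (p(s) = -79*(s + s) = -79*2*s = -158*s)
L = 168 (L = -8*(-1 - 4*5) = -8*(-1 - 20) = -8*(-21) = 168)
P(d, V) = 168 - V
1/(P((-1)**2, o(7, 11)) + p(68)) = 1/((168 - 1*17) - 158*68) = 1/((168 - 17) - 10744) = 1/(151 - 10744) = 1/(-10593) = -1/10593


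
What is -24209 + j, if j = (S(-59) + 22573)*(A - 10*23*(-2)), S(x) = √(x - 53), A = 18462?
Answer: 427102097 + 75688*I*√7 ≈ 4.271e+8 + 2.0025e+5*I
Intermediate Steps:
S(x) = √(-53 + x)
j = 427126306 + 75688*I*√7 (j = (√(-53 - 59) + 22573)*(18462 - 10*23*(-2)) = (√(-112) + 22573)*(18462 - 230*(-2)) = (4*I*√7 + 22573)*(18462 + 460) = (22573 + 4*I*√7)*18922 = 427126306 + 75688*I*√7 ≈ 4.2713e+8 + 2.0025e+5*I)
-24209 + j = -24209 + (427126306 + 75688*I*√7) = 427102097 + 75688*I*√7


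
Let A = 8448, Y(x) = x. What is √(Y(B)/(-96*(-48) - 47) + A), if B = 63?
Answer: √175741674351/4561 ≈ 91.913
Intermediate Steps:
√(Y(B)/(-96*(-48) - 47) + A) = √(63/(-96*(-48) - 47) + 8448) = √(63/(4608 - 47) + 8448) = √(63/4561 + 8448) = √(38531391/4561) = √175741674351/4561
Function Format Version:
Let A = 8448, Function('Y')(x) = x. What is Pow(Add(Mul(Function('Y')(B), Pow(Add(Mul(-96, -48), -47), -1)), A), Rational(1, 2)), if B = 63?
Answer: Mul(Rational(1, 4561), Pow(175741674351, Rational(1, 2))) ≈ 91.913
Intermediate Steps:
Pow(Add(Mul(Function('Y')(B), Pow(Add(Mul(-96, -48), -47), -1)), A), Rational(1, 2)) = Pow(Add(Mul(63, Pow(Add(Mul(-96, -48), -47), -1)), 8448), Rational(1, 2)) = Pow(Add(Mul(63, Pow(Add(4608, -47), -1)), 8448), Rational(1, 2)) = Pow(Add(Mul(63, Pow(4561, -1)), 8448), Rational(1, 2)) = Pow(Add(Mul(63, Rational(1, 4561)), 8448), Rational(1, 2)) = Pow(Add(Rational(63, 4561), 8448), Rational(1, 2)) = Pow(Rational(38531391, 4561), Rational(1, 2)) = Mul(Rational(1, 4561), Pow(175741674351, Rational(1, 2)))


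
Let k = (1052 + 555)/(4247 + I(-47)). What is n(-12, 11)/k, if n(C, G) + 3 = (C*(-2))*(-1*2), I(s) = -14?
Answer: -215883/1607 ≈ -134.34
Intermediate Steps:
n(C, G) = -3 + 4*C (n(C, G) = -3 + (C*(-2))*(-1*2) = -3 - 2*C*(-2) = -3 + 4*C)
k = 1607/4233 (k = (1052 + 555)/(4247 - 14) = 1607/4233 ≈ 0.37964)
n(-12, 11)/k = (-3 + 4*(-12))/(1607/4233) = (-3 - 48)*(4233/1607) = -51*4233/1607 = -215883/1607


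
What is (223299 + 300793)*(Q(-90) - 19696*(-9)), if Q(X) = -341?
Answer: 92723928916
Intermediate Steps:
(223299 + 300793)*(Q(-90) - 19696*(-9)) = (223299 + 300793)*(-341 - 19696*(-9)) = 524092*(-341 + 177264) = 524092*176923 = 92723928916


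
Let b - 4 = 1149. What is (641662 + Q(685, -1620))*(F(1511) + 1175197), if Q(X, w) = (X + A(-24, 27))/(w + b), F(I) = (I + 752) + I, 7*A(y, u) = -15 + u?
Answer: 2472995741449141/3269 ≈ 7.5650e+11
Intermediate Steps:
b = 1153 (b = 4 + 1149 = 1153)
A(y, u) = -15/7 + u/7 (A(y, u) = (-15 + u)/7 = -15/7 + u/7)
F(I) = 752 + 2*I (F(I) = (752 + I) + I = 752 + 2*I)
Q(X, w) = (12/7 + X)/(1153 + w) (Q(X, w) = (X + (-15/7 + (⅐)*27))/(w + 1153) = (X + (-15/7 + 27/7))/(1153 + w) = (X + 12/7)/(1153 + w) = (12/7 + X)/(1153 + w))
(641662 + Q(685, -1620))*(F(1511) + 1175197) = (641662 + (12/7 + 685)/(1153 - 1620))*((752 + 2*1511) + 1175197) = (641662 + (4807/7)/(-467))*((752 + 3022) + 1175197) = (641662 - 1/467*4807/7)*(3774 + 1175197) = (641662 - 4807/3269)*1178971 = (2097588271/3269)*1178971 = 2472995741449141/3269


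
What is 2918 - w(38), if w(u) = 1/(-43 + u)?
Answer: 14591/5 ≈ 2918.2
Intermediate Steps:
2918 - w(38) = 2918 - 1/(-43 + 38) = 2918 - 1/(-5) = 2918 - 1*(-⅕) = 2918 + ⅕ = 14591/5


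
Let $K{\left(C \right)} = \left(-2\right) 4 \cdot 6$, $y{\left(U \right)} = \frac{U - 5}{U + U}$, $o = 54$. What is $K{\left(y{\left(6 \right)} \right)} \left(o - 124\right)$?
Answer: $3360$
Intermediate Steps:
$y{\left(U \right)} = \frac{-5 + U}{2 U}$
$K{\left(C \right)} = -48$ ($K{\left(C \right)} = \left(-8\right) 6 = -48$)
$K{\left(y{\left(6 \right)} \right)} \left(o - 124\right) = - 48 \left(54 - 124\right) = \left(-48\right) \left(-70\right) = 3360$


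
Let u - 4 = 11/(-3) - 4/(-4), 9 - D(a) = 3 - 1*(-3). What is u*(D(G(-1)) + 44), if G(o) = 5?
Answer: 188/3 ≈ 62.667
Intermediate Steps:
D(a) = 3 (D(a) = 9 - (3 - 1*(-3)) = 9 - (3 + 3) = 9 - 1*6 = 9 - 6 = 3)
u = 4/3 (u = 4 + (11/(-3) - 4/(-4)) = 4 + (11*(-⅓) - 4*(-¼)) = 4 + (-11/3 + 1) = 4 - 8/3 = 4/3 ≈ 1.3333)
u*(D(G(-1)) + 44) = 4*(3 + 44)/3 = (4/3)*47 = 188/3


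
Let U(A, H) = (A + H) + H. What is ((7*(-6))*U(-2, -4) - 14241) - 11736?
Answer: -25557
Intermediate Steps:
U(A, H) = A + 2*H
((7*(-6))*U(-2, -4) - 14241) - 11736 = ((7*(-6))*(-2 + 2*(-4)) - 14241) - 11736 = (-42*(-2 - 8) - 14241) - 11736 = (-42*(-10) - 14241) - 11736 = (420 - 14241) - 11736 = -13821 - 11736 = -25557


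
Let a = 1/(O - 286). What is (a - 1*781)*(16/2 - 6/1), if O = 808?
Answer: -407681/261 ≈ -1562.0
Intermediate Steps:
a = 1/522 (a = 1/(808 - 286) = 1/522 ≈ 0.0019157)
(a - 1*781)*(16/2 - 6/1) = (1/522 - 1*781)*(16/2 - 6/1) = (1/522 - 781)*(16*(1/2) - 6*1) = -407681*(8 - 6)/522 = -407681/522*2 = -407681/261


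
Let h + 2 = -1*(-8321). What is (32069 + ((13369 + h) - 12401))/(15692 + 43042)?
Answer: 20678/29367 ≈ 0.70412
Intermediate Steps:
h = 8319 (h = -2 - 1*(-8321) = -2 + 8321 = 8319)
(32069 + ((13369 + h) - 12401))/(15692 + 43042) = (32069 + ((13369 + 8319) - 12401))/(15692 + 43042) = (32069 + (21688 - 12401))/58734 = (32069 + 9287)*(1/58734) = 41356*(1/58734) = 20678/29367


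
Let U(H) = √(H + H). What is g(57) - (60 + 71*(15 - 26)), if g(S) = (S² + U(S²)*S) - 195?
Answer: 3775 + 3249*√2 ≈ 8369.8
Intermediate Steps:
U(H) = √2*√H (U(H) = √(2*H) = √2*√H)
g(S) = -195 + S² + S*√2*√(S²) (g(S) = (S² + (√2*√(S²))*S) - 195 = (S² + S*√2*√(S²)) - 195 = -195 + S² + S*√2*√(S²))
g(57) - (60 + 71*(15 - 26)) = (-195 + 57² + 57*√2*√(57²)) - (60 + 71*(15 - 26)) = (-195 + 3249 + 57*√2*√3249) - (60 + 71*(-11)) = (-195 + 3249 + 57*√2*57) - (60 - 781) = (-195 + 3249 + 3249*√2) - 1*(-721) = (3054 + 3249*√2) + 721 = 3775 + 3249*√2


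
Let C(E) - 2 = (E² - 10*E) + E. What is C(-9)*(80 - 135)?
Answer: -9020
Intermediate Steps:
C(E) = 2 + E² - 9*E (C(E) = 2 + ((E² - 10*E) + E) = 2 + (E² - 9*E) = 2 + E² - 9*E)
C(-9)*(80 - 135) = (2 + (-9)² - 9*(-9))*(80 - 135) = (2 + 81 + 81)*(-55) = 164*(-55) = -9020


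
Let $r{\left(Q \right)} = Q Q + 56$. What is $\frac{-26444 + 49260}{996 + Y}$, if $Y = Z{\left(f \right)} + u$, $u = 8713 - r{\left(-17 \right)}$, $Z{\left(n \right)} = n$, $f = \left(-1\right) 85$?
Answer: $\frac{22816}{9279} \approx 2.4589$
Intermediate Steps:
$f = -85$
$r{\left(Q \right)} = 56 + Q^{2}$ ($r{\left(Q \right)} = Q^{2} + 56 = 56 + Q^{2}$)
$u = 8368$ ($u = 8713 - \left(56 + \left(-17\right)^{2}\right) = 8713 - \left(56 + 289\right) = 8713 - 345 = 8368$)
$Y = 8283$ ($Y = -85 + 8368 = 8283$)
$\frac{-26444 + 49260}{996 + Y} = \frac{-26444 + 49260}{996 + 8283} = \frac{22816}{9279}$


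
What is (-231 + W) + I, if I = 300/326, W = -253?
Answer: -78742/163 ≈ -483.08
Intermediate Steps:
I = 150/163 (I = 300*(1/326) = 150/163 ≈ 0.92025)
(-231 + W) + I = (-231 - 253) + 150/163 = -484 + 150/163 = -78742/163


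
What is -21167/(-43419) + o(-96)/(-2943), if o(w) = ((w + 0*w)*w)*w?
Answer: 1425060995/4732671 ≈ 301.11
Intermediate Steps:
o(w) = w**3 (o(w) = ((w + 0)*w)*w = (w*w)*w = w**2*w = w**3)
-21167/(-43419) + o(-96)/(-2943) = -21167/(-43419) + (-96)**3/(-2943) = -21167*(-1/43419) - 884736*(-1/2943) = 21167/43419 + 32768/109 = 1425060995/4732671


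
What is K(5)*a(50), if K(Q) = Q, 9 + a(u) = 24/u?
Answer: -213/5 ≈ -42.600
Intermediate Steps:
a(u) = -9 + 24/u
K(5)*a(50) = 5*(-9 + 24/50) = 5*(-9 + 24*(1/50)) = 5*(-9 + 12/25) = 5*(-213/25) = -213/5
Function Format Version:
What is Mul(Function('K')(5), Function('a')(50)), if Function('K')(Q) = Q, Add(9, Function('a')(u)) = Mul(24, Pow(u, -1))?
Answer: Rational(-213, 5) ≈ -42.600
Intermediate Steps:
Function('a')(u) = Add(-9, Mul(24, Pow(u, -1)))
Mul(Function('K')(5), Function('a')(50)) = Mul(5, Add(-9, Mul(24, Pow(50, -1)))) = Mul(5, Add(-9, Mul(24, Rational(1, 50)))) = Mul(5, Add(-9, Rational(12, 25))) = Mul(5, Rational(-213, 25)) = Rational(-213, 5)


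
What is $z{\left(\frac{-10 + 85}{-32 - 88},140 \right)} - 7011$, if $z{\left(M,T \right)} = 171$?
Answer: $-6840$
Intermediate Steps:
$z{\left(\frac{-10 + 85}{-32 - 88},140 \right)} - 7011 = 171 - 7011 = -6840$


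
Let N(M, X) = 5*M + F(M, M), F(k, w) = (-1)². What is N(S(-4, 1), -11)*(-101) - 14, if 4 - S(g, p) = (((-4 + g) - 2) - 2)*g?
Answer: 22105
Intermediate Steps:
F(k, w) = 1
S(g, p) = 4 - g*(-8 + g) (S(g, p) = 4 - (((-4 + g) - 2) - 2)*g = 4 - ((-6 + g) - 2)*g = 4 - (-8 + g)*g = 4 - g*(-8 + g))
N(M, X) = 1 + 5*M (N(M, X) = 5*M + 1 = 1 + 5*M)
N(S(-4, 1), -11)*(-101) - 14 = (1 + 5*(4 - 1*(-4)² + 8*(-4)))*(-101) - 14 = (1 + 5*(4 - 1*16 - 32))*(-101) - 14 = (1 + 5*(4 - 16 - 32))*(-101) - 14 = (1 + 5*(-44))*(-101) - 14 = (1 - 220)*(-101) - 14 = -219*(-101) - 14 = 22119 - 14 = 22105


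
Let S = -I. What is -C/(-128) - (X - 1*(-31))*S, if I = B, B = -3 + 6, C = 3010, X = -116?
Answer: -14815/64 ≈ -231.48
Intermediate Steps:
B = 3
I = 3
S = -3 (S = -1*3 = -3)
-C/(-128) - (X - 1*(-31))*S = -3010/(-128) - (-116 - 1*(-31))*(-3) = -3010*(-1)/128 - (-116 + 31)*(-3) = -1*(-1505/64) - (-85)*(-3) = 1505/64 - 1*255 = 1505/64 - 255 = -14815/64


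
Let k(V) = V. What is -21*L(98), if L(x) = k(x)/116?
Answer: -1029/58 ≈ -17.741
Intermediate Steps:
L(x) = x/116
-21*L(98) = -21*98/116 = -21*49/58 = -1029/58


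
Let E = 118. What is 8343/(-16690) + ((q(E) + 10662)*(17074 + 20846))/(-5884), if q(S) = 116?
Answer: -1705320366153/24550990 ≈ -69460.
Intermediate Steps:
8343/(-16690) + ((q(E) + 10662)*(17074 + 20846))/(-5884) = 8343/(-16690) + ((116 + 10662)*(17074 + 20846))/(-5884) = 8343*(-1/16690) + (10778*37920)*(-1/5884) = -8343/16690 + 408701760*(-1/5884) = -8343/16690 - 102175440/1471 = -1705320366153/24550990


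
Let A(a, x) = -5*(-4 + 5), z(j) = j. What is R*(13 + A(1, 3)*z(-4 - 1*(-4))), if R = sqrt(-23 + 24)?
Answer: 13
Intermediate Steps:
A(a, x) = -5 (A(a, x) = -5*1 = -5)
R = 1 (R = sqrt(1) = 1)
R*(13 + A(1, 3)*z(-4 - 1*(-4))) = 1*(13 - 5*(-4 - 1*(-4))) = 1*(13 - 5*(-4 + 4)) = 1*(13 - 5*0) = 1*(13 + 0) = 1*13 = 13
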